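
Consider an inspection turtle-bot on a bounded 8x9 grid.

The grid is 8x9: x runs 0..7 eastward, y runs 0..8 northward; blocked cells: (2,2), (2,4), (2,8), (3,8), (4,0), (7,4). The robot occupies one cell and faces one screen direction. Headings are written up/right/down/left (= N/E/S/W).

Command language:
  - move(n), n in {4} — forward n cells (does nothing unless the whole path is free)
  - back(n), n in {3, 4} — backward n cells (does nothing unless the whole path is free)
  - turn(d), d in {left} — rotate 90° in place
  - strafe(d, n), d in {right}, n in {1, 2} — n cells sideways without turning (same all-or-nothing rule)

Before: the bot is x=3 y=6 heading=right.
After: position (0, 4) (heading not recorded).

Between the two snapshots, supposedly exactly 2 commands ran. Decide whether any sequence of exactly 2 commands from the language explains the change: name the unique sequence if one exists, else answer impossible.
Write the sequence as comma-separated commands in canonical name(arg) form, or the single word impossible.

back(3), strafe(right, 2)

key: order matters: swapping back(3) and strafe(right, 2) lands elsewhere
from: x=3 y=6 heading=right
step 1 (back(3)): x=0 y=6 heading=right
step 2 (strafe(right, 2)): x=0 y=4 heading=right
no other 2-command option fits: unique.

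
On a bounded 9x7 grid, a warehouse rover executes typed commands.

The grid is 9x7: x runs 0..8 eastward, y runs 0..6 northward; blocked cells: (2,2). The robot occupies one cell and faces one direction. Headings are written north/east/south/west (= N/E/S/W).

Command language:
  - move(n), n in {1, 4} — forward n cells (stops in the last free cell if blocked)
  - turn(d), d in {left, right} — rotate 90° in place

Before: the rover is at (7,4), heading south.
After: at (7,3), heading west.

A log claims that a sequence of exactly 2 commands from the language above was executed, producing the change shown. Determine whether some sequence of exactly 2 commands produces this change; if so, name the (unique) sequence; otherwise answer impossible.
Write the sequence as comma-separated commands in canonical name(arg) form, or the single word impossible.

key: running turn(right) before move(1) would end elsewhere — order is forced
begin: at (7,4), heading south
1. move(1) → at (7,3), heading south
2. turn(right) → at (7,3), heading west
no rival 2-sequence matches.

move(1), turn(right)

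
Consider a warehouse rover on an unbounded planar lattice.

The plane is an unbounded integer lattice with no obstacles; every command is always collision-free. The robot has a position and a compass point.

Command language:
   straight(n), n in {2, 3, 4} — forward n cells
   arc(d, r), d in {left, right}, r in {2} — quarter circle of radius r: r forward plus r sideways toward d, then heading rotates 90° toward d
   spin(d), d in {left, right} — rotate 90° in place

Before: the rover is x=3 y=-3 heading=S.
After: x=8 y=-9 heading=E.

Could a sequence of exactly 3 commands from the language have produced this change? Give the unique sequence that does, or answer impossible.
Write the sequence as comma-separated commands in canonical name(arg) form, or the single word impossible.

key: order matters: swapping straight(4) and straight(3) lands elsewhere
t0: x=3 y=-3 heading=S
step 1 (straight(4)): x=3 y=-7 heading=S
step 2 (arc(left, 2)): x=5 y=-9 heading=E
step 3 (straight(3)): x=8 y=-9 heading=E
all 343 alternatives checked — unique.

straight(4), arc(left, 2), straight(3)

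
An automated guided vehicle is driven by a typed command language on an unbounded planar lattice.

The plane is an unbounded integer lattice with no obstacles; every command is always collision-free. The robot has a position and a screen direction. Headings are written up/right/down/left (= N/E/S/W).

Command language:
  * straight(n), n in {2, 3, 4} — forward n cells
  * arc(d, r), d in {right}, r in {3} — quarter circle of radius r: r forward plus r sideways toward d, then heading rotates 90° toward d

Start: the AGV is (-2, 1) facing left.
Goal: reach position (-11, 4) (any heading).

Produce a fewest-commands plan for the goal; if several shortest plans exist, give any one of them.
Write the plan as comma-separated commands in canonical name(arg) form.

straight(4), straight(2), arc(right, 3)

initial: (-2, 1) facing left
step 1 (straight(4)): (-6, 1) facing left
step 2 (straight(2)): (-8, 1) facing left
step 3 (arc(right, 3)): (-11, 4) facing up
nothing shorter than 3 reaches the goal.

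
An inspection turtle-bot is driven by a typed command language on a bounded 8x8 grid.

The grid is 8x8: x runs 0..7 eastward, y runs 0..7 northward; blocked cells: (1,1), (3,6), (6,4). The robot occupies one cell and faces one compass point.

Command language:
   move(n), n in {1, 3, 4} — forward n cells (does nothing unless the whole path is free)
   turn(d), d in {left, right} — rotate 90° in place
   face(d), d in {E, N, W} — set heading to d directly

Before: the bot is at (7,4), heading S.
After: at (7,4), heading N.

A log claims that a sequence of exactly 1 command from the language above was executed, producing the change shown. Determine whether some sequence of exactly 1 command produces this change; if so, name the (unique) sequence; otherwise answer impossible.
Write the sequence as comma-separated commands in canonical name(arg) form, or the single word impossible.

key: parked at (7,4) the whole time — nothing moves the robot
initial: at (7,4), heading S
[1] after face(N): at (7,4), heading N
no other 1-command option fits: unique.

face(N)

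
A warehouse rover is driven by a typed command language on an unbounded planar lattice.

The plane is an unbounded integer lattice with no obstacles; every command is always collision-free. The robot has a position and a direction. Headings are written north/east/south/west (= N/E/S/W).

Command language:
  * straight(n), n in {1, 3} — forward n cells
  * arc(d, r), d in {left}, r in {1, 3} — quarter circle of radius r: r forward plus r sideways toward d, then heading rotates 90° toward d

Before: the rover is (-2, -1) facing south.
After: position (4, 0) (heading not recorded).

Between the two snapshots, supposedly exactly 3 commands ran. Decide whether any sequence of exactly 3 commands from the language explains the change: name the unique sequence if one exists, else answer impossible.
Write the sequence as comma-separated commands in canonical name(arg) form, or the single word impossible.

arc(left, 3), arc(left, 3), straight(1)

key: order matters: swapping arc(left, 3) and straight(1) lands elsewhere
from: (-2, -1) facing south
step 1 (arc(left, 3)): (1, -4) facing east
step 2 (arc(left, 3)): (4, -1) facing north
step 3 (straight(1)): (4, 0) facing north
uniquely the one of 64 3-step routes that fits.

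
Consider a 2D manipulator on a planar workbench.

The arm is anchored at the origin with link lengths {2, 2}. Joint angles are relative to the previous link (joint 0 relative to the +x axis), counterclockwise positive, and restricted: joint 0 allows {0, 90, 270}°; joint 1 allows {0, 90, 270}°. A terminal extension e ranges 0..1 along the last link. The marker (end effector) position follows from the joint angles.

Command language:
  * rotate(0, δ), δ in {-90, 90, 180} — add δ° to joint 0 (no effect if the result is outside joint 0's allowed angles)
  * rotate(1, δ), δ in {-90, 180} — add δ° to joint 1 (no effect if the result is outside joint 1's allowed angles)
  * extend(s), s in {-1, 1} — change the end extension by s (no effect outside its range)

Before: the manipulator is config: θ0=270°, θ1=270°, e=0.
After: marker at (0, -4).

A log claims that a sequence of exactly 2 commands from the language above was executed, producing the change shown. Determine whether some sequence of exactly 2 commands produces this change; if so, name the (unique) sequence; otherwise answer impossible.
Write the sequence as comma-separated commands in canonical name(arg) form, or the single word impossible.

rotate(1, 180), rotate(1, -90)

key: order matters: swapping rotate(1, 180) and rotate(1, -90) lands elsewhere
t0: config: θ0=270°, θ1=270°, e=0
t=1 rotate(1, 180) ⇒ config: θ0=270°, θ1=90°, e=0
t=2 rotate(1, -90) ⇒ config: θ0=270°, θ1=0°, e=0
all 49 alternatives checked — unique.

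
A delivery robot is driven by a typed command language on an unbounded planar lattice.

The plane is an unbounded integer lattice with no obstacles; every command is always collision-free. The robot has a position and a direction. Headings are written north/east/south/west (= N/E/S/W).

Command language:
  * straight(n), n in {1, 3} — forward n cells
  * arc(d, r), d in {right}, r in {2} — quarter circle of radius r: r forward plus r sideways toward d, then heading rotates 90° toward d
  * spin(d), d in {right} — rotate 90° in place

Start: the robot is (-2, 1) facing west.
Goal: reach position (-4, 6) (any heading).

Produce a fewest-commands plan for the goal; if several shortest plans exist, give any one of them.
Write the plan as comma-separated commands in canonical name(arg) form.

arc(right, 2), straight(3)

initial: (-2, 1) facing west
step 1 (arc(right, 2)): (-4, 3) facing north
step 2 (straight(3)): (-4, 6) facing north
nothing shorter than 2 reaches the goal.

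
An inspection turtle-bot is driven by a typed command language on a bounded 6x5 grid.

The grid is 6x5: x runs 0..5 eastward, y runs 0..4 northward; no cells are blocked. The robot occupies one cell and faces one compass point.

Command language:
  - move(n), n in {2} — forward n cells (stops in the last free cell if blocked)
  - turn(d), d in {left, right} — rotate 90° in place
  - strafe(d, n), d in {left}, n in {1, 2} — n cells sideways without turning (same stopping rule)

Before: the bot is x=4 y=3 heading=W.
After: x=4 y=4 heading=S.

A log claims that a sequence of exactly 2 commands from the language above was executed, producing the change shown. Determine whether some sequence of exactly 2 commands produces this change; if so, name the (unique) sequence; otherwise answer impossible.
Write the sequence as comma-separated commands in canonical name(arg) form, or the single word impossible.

impossible

no 2-step route produces this change.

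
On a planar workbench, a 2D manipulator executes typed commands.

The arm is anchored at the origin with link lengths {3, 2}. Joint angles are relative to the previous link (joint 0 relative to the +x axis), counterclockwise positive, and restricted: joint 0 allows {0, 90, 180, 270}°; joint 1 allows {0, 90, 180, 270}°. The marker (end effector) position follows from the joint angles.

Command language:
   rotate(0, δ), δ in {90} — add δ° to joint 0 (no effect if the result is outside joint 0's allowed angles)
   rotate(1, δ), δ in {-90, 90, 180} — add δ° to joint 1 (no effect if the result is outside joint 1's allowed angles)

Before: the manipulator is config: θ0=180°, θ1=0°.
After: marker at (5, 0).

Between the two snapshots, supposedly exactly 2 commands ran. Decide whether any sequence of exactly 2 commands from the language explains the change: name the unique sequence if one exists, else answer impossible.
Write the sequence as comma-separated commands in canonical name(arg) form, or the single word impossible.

begin: config: θ0=180°, θ1=0°
[1] after rotate(0, 90): config: θ0=270°, θ1=0°
[2] after rotate(0, 90): config: θ0=0°, θ1=0°
all 16 alternatives checked — unique.

rotate(0, 90), rotate(0, 90)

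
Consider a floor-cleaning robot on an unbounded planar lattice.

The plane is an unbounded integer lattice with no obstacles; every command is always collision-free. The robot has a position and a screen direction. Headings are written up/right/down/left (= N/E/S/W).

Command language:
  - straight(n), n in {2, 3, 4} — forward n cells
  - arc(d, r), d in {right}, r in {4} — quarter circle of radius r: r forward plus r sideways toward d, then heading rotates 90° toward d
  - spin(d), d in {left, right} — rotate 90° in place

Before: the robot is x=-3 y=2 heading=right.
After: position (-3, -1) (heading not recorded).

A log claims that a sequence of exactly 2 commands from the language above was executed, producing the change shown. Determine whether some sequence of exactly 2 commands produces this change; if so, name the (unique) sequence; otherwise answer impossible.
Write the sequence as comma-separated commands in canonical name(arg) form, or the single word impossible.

key: order matters: swapping spin(right) and straight(3) lands elsewhere
from: x=-3 y=2 heading=right
step 1 (spin(right)): x=-3 y=2 heading=down
step 2 (straight(3)): x=-3 y=-1 heading=down
uniquely the one of 36 2-step routes that fits.

spin(right), straight(3)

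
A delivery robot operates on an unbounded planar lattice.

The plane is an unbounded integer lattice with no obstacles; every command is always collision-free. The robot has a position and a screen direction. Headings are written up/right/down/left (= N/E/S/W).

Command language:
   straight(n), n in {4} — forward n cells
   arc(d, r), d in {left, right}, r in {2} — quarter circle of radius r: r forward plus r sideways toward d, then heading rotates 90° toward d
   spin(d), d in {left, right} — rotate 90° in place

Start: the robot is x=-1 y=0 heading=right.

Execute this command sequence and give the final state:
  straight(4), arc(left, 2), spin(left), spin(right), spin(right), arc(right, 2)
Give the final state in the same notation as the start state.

start: x=-1 y=0 heading=right
1. straight(4) → x=3 y=0 heading=right
2. arc(left, 2) → x=5 y=2 heading=up
3. spin(left) → x=5 y=2 heading=left
4. spin(right) → x=5 y=2 heading=up
5. spin(right) → x=5 y=2 heading=right
6. arc(right, 2) → x=7 y=0 heading=down

x=7 y=0 heading=down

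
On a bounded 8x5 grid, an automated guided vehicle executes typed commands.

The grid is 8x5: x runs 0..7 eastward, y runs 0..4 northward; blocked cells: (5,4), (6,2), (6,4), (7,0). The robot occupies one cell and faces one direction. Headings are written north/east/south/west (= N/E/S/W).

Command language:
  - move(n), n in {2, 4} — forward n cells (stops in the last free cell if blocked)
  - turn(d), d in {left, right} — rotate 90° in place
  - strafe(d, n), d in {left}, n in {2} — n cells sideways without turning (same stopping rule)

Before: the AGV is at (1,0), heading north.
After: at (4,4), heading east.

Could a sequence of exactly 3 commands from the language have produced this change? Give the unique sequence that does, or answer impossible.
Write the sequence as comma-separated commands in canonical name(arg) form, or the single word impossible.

key: the second move(4) is stopped early by the blocked cell at (5,4)
begin: at (1,0), heading north
step 1 (move(4)): at (1,4), heading north
step 2 (turn(right)): at (1,4), heading east
step 3 (move(4)): at (4,4), heading east
all 125 alternatives checked — unique.

move(4), turn(right), move(4)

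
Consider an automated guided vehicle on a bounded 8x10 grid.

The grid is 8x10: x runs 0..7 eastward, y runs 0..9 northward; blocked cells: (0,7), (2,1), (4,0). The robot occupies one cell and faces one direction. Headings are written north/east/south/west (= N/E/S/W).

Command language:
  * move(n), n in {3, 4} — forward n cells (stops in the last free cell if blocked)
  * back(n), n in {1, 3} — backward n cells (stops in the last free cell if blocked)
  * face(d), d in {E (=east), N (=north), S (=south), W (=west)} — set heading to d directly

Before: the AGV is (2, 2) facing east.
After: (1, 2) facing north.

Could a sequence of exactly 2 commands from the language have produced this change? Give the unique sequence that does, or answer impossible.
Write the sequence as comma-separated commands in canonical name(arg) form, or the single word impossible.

back(1), face(N)

key: running face(N) before back(1) would end elsewhere — order is forced
begin: (2, 2) facing east
step 1 (back(1)): (1, 2) facing east
step 2 (face(N)): (1, 2) facing north
all 64 alternatives checked — unique.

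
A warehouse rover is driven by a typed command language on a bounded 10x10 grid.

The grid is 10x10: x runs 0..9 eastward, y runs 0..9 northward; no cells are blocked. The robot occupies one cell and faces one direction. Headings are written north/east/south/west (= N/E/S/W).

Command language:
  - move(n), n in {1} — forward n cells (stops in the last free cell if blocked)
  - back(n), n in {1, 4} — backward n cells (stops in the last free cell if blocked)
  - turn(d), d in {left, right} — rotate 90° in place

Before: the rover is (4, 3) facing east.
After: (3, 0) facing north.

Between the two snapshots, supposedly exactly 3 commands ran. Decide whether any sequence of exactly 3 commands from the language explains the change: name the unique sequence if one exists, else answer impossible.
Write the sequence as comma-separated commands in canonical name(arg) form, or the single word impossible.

back(1), turn(left), back(4)

key: order matters: swapping back(1) and back(4) lands elsewhere
from: (4, 3) facing east
step 1 (back(1)): (3, 3) facing east
step 2 (turn(left)): (3, 3) facing north
step 3 (back(4)): (3, 0) facing north
no other 3-command option fits: unique.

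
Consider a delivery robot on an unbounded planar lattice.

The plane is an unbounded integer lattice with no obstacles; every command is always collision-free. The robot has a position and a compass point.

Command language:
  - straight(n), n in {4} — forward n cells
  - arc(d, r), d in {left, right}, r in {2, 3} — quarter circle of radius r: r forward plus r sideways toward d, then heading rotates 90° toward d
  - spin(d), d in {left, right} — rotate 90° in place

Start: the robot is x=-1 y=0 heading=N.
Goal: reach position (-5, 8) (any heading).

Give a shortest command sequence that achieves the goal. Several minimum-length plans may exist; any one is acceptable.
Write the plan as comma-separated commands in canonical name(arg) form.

t0: x=-1 y=0 heading=N
t=1 arc(left, 3) ⇒ x=-4 y=3 heading=W
t=2 arc(right, 3) ⇒ x=-7 y=6 heading=N
t=3 arc(right, 2) ⇒ x=-5 y=8 heading=E
no 2-step plan works, so 3 is optimal.

arc(left, 3), arc(right, 3), arc(right, 2)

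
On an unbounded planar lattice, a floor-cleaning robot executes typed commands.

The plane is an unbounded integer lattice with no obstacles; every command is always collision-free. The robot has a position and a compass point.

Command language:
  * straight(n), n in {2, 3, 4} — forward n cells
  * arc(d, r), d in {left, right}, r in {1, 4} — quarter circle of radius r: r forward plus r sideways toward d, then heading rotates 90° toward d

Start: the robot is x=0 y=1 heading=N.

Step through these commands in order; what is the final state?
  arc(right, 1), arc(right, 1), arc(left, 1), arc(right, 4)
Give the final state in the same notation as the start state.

x=7 y=-4 heading=S

initial: x=0 y=1 heading=N
t=1 arc(right, 1) ⇒ x=1 y=2 heading=E
t=2 arc(right, 1) ⇒ x=2 y=1 heading=S
t=3 arc(left, 1) ⇒ x=3 y=0 heading=E
t=4 arc(right, 4) ⇒ x=7 y=-4 heading=S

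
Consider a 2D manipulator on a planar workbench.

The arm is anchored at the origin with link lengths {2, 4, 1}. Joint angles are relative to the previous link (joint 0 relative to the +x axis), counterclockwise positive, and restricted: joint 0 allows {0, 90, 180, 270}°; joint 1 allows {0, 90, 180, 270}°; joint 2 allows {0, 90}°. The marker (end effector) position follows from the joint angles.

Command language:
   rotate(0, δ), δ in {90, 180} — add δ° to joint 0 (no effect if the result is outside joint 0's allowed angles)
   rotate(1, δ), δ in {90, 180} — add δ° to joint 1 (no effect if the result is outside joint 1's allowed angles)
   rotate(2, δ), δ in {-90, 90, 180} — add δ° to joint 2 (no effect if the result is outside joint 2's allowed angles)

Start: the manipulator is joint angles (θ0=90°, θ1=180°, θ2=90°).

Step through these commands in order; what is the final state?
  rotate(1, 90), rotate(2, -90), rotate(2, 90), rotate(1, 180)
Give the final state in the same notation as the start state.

begin: joint angles (θ0=90°, θ1=180°, θ2=90°)
1. rotate(1, 90) → joint angles (θ0=90°, θ1=270°, θ2=90°)
2. rotate(2, -90) → joint angles (θ0=90°, θ1=270°, θ2=0°)
3. rotate(2, 90) → joint angles (θ0=90°, θ1=270°, θ2=90°)
4. rotate(1, 180) → joint angles (θ0=90°, θ1=90°, θ2=90°)

joint angles (θ0=90°, θ1=90°, θ2=90°)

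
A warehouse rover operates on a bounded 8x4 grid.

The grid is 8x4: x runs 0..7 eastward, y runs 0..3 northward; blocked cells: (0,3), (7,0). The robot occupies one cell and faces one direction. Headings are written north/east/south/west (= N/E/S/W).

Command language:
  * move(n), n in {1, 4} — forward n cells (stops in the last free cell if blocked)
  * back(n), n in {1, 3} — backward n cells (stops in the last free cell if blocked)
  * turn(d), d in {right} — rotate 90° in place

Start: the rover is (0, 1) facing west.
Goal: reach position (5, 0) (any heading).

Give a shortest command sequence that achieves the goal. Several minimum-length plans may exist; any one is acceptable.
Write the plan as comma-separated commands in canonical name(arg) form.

start: (0, 1) facing west
1. turn(right) → (0, 1) facing north
2. back(1) → (0, 0) facing north
3. turn(right) → (0, 0) facing east
4. move(1) → (1, 0) facing east
5. move(4) → (5, 0) facing east
minimal: 5 command(s), checked below 5.

turn(right), back(1), turn(right), move(1), move(4)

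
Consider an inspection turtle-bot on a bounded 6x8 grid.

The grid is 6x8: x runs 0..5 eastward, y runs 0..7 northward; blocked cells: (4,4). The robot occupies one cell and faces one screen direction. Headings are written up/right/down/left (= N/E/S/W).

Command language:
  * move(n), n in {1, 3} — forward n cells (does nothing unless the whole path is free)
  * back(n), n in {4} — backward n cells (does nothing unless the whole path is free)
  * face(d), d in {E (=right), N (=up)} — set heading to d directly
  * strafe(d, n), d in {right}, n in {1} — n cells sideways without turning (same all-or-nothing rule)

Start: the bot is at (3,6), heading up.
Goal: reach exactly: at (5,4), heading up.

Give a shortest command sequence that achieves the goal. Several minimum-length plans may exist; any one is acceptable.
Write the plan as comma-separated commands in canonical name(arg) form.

start: at (3,6), heading up
t=1 move(1) ⇒ at (3,7), heading up
t=2 strafe(right, 1) ⇒ at (4,7), heading up
t=3 strafe(right, 1) ⇒ at (5,7), heading up
t=4 back(4) ⇒ at (5,3), heading up
t=5 move(1) ⇒ at (5,4), heading up
no 4-step plan works, so 5 is optimal.

move(1), strafe(right, 1), strafe(right, 1), back(4), move(1)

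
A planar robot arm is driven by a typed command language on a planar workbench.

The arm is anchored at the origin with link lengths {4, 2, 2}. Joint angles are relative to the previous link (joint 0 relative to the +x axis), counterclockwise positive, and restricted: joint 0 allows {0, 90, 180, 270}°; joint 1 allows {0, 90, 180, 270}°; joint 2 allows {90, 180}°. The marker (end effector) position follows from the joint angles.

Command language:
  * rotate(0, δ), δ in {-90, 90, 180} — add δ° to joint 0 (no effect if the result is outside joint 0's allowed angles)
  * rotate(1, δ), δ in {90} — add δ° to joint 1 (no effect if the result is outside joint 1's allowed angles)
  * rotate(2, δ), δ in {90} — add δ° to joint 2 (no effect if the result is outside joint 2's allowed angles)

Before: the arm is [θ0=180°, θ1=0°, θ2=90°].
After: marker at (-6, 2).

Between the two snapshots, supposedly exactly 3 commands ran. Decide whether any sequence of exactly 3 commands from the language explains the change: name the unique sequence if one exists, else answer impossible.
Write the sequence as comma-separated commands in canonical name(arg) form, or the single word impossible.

initial: [θ0=180°, θ1=0°, θ2=90°]
t=1 rotate(1, 90) ⇒ [θ0=180°, θ1=90°, θ2=90°]
t=2 rotate(1, 90) ⇒ [θ0=180°, θ1=180°, θ2=90°]
t=3 rotate(1, 90) ⇒ [θ0=180°, θ1=270°, θ2=90°]
uniquely the one of 125 3-step routes that fits.

rotate(1, 90), rotate(1, 90), rotate(1, 90)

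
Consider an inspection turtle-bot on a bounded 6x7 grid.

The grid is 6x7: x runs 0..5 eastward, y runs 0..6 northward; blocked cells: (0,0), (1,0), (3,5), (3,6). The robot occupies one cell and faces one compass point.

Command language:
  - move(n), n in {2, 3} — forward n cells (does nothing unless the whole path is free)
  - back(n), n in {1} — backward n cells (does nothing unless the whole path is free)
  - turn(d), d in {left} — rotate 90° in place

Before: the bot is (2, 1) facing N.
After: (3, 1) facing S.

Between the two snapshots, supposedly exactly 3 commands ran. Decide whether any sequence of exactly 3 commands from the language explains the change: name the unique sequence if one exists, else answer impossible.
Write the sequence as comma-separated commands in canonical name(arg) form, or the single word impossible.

key: cell and facing (now S) both changed — the 3 commands mix motion and turning
begin: (2, 1) facing N
[1] after turn(left): (2, 1) facing W
[2] after back(1): (3, 1) facing W
[3] after turn(left): (3, 1) facing S
all 64 alternatives checked — unique.

turn(left), back(1), turn(left)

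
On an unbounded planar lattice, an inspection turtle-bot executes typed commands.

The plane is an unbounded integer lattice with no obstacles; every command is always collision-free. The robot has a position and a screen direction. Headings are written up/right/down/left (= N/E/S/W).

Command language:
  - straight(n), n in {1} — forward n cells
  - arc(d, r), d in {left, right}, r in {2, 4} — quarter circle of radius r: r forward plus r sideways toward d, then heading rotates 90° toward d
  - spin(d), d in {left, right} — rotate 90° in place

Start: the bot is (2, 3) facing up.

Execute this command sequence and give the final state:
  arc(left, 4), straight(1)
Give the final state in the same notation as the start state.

(-3, 7) facing left

from: (2, 3) facing up
1. arc(left, 4) → (-2, 7) facing left
2. straight(1) → (-3, 7) facing left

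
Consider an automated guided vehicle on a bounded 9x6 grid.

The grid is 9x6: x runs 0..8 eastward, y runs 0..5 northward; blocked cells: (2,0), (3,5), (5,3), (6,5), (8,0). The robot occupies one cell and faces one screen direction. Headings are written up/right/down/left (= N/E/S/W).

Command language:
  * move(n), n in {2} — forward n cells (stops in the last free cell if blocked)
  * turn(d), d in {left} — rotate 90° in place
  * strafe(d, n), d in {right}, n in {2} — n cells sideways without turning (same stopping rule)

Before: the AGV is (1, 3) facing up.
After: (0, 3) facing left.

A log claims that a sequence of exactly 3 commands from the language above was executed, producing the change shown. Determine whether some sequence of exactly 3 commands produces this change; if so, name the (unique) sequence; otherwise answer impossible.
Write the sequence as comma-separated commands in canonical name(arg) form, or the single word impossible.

turn(left), move(2), move(2)

key: running move(2) before turn(left) would end elsewhere — order is forced
start: (1, 3) facing up
step 1 (turn(left)): (1, 3) facing left
step 2 (move(2)): (0, 3) facing left
step 3 (move(2)): (0, 3) facing left
all 27 alternatives checked — unique.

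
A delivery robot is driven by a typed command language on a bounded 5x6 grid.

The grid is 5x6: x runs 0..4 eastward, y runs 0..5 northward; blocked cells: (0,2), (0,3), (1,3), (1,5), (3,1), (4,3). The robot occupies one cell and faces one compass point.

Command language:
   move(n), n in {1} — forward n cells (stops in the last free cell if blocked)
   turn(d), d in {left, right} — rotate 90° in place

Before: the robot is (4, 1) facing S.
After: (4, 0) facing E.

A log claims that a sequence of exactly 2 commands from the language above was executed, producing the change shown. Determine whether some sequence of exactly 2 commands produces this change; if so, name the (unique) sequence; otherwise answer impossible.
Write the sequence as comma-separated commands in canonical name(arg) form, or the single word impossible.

key: running turn(left) before move(1) would end elsewhere — order is forced
begin: (4, 1) facing S
t=1 move(1) ⇒ (4, 0) facing S
t=2 turn(left) ⇒ (4, 0) facing E
no rival 2-sequence matches.

move(1), turn(left)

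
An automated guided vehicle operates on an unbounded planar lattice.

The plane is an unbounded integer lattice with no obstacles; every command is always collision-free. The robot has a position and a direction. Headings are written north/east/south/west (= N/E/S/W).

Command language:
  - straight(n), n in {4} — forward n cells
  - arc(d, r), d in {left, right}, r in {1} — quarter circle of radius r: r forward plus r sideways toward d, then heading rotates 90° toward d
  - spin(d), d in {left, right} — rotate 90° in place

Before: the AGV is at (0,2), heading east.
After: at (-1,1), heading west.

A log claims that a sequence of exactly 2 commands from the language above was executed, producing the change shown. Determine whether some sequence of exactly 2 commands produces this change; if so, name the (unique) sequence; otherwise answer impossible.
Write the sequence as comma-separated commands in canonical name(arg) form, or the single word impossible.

key: cell and facing (now W) both changed — the 2 commands mix motion and turning
begin: at (0,2), heading east
[1] after spin(right): at (0,2), heading south
[2] after arc(right, 1): at (-1,1), heading west
all 25 alternatives checked — unique.

spin(right), arc(right, 1)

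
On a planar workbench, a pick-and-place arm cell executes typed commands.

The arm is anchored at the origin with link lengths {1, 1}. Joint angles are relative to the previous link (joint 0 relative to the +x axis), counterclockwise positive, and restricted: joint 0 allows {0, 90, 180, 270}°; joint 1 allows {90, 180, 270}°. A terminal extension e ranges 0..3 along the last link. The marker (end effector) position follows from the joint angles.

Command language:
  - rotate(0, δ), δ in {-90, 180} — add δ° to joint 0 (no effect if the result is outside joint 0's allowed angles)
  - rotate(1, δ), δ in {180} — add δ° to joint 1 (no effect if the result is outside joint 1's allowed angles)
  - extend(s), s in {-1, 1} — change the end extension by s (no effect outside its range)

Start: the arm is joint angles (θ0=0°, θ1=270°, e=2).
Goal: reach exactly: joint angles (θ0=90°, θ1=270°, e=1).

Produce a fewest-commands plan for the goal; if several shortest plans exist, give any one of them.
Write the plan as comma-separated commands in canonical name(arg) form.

initial: joint angles (θ0=0°, θ1=270°, e=2)
step 1 (rotate(0, -90)): joint angles (θ0=270°, θ1=270°, e=2)
step 2 (extend(-1)): joint angles (θ0=270°, θ1=270°, e=1)
step 3 (rotate(0, 180)): joint angles (θ0=90°, θ1=270°, e=1)
no 2-step plan works, so 3 is optimal.

rotate(0, -90), extend(-1), rotate(0, 180)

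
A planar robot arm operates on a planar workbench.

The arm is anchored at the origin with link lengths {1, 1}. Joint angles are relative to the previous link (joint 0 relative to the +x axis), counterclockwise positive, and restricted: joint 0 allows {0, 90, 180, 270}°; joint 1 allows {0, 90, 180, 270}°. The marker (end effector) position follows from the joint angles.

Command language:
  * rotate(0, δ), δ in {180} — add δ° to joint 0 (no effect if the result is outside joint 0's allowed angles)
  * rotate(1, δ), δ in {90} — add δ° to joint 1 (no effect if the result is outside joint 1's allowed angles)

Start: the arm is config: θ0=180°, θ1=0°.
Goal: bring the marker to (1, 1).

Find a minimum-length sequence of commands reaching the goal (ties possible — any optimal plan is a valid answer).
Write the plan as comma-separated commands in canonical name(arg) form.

rotate(0, 180), rotate(1, 90)

from: config: θ0=180°, θ1=0°
[1] after rotate(0, 180): config: θ0=0°, θ1=0°
[2] after rotate(1, 90): config: θ0=0°, θ1=90°
nothing shorter than 2 reaches the goal.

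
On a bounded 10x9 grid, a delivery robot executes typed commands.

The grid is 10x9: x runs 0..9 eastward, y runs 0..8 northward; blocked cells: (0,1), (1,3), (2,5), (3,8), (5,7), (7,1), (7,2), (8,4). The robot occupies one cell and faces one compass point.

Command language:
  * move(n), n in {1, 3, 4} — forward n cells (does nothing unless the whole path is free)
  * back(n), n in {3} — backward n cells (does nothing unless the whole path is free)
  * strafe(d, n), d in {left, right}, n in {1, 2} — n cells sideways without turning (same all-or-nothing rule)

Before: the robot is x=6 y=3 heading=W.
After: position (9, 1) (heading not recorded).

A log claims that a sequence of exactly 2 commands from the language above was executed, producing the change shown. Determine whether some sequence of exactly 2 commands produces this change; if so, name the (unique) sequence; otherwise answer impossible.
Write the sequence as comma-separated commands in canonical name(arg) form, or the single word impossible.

back(3), strafe(left, 2)

key: order matters: swapping back(3) and strafe(left, 2) lands elsewhere
from: x=6 y=3 heading=W
1. back(3) → x=9 y=3 heading=W
2. strafe(left, 2) → x=9 y=1 heading=W
no rival 2-sequence matches.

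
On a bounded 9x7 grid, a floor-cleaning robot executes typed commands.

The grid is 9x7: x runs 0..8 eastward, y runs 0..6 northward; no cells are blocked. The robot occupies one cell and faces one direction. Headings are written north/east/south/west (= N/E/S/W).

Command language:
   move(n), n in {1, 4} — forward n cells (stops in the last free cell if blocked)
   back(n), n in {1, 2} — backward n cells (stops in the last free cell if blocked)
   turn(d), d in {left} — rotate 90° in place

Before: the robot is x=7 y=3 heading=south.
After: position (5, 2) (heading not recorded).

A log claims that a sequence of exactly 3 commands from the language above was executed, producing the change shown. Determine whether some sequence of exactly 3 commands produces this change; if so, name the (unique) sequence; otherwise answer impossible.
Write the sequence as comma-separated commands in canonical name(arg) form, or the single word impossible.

key: order matters: swapping move(1) and back(2) lands elsewhere
initial: x=7 y=3 heading=south
step 1 (move(1)): x=7 y=2 heading=south
step 2 (turn(left)): x=7 y=2 heading=east
step 3 (back(2)): x=5 y=2 heading=east
no rival 3-sequence matches.

move(1), turn(left), back(2)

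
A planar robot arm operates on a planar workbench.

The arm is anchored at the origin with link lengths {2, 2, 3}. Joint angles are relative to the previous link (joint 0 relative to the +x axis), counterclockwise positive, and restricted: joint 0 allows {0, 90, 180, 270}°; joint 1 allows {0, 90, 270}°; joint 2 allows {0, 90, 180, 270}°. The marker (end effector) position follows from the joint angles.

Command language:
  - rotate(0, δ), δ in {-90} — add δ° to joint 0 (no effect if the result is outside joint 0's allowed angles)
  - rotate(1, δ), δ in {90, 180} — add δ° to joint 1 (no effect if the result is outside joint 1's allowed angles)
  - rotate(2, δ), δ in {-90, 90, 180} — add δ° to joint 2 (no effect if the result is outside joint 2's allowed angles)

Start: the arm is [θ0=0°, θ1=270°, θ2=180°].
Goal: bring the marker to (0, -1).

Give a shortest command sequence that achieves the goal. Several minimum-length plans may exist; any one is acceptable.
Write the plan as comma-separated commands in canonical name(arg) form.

rotate(0, -90), rotate(1, 90)

begin: [θ0=0°, θ1=270°, θ2=180°]
step 1 (rotate(0, -90)): [θ0=270°, θ1=270°, θ2=180°]
step 2 (rotate(1, 90)): [θ0=270°, θ1=0°, θ2=180°]
no 1-step plan works, so 2 is optimal.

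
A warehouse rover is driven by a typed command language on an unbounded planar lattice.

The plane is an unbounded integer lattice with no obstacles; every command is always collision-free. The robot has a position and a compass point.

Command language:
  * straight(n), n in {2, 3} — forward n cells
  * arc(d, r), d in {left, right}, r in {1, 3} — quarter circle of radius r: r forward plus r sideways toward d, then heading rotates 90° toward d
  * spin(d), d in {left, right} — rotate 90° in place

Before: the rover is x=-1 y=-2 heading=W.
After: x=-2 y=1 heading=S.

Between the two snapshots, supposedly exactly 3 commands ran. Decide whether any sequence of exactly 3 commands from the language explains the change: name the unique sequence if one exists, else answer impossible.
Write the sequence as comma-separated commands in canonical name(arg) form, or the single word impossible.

arc(right, 3), arc(right, 1), arc(right, 1)

key: position moved to (-2,1) AND the heading swung to S — translation plus rotation needed
t0: x=-1 y=-2 heading=W
1. arc(right, 3) → x=-4 y=1 heading=N
2. arc(right, 1) → x=-3 y=2 heading=E
3. arc(right, 1) → x=-2 y=1 heading=S
no other 3-command option fits: unique.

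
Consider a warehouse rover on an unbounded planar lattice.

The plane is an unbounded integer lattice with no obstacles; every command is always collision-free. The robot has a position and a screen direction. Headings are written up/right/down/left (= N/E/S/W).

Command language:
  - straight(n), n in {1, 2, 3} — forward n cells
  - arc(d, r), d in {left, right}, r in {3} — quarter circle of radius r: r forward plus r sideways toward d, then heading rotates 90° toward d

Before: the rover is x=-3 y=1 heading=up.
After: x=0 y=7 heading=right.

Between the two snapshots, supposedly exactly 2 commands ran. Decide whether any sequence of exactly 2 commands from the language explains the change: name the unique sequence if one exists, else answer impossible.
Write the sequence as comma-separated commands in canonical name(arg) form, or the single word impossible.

straight(3), arc(right, 3)

key: position moved to (0,7) AND the heading swung to E — translation plus rotation needed
initial: x=-3 y=1 heading=up
[1] after straight(3): x=-3 y=4 heading=up
[2] after arc(right, 3): x=0 y=7 heading=right
uniquely the one of 25 2-step routes that fits.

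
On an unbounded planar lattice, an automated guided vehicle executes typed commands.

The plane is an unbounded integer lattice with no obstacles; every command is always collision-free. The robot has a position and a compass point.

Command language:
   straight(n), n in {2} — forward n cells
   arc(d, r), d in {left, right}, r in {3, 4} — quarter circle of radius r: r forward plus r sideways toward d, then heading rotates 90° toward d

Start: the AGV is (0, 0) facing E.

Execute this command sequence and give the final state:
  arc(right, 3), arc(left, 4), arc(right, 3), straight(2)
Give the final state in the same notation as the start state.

from: (0, 0) facing E
step 1 (arc(right, 3)): (3, -3) facing S
step 2 (arc(left, 4)): (7, -7) facing E
step 3 (arc(right, 3)): (10, -10) facing S
step 4 (straight(2)): (10, -12) facing S

(10, -12) facing S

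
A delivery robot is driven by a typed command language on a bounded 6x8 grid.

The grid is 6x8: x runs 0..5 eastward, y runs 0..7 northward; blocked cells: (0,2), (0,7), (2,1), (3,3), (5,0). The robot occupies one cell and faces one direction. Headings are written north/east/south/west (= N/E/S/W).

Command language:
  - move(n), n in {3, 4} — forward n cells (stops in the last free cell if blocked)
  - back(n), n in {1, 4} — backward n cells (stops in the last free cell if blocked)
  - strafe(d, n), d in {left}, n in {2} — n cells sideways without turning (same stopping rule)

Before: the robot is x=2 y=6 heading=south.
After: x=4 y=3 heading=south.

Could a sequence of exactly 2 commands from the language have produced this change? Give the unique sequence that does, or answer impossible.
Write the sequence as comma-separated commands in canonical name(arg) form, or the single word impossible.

strafe(left, 2), move(3)

key: heading stays S — no command in the sequence turns
initial: x=2 y=6 heading=south
t=1 strafe(left, 2) ⇒ x=4 y=6 heading=south
t=2 move(3) ⇒ x=4 y=3 heading=south
no rival 2-sequence matches.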